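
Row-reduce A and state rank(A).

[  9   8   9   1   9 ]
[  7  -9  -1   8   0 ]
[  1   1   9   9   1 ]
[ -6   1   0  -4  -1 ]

rank(A) = 4

Row reduction:
R2 <- R2 - (7/9)*R1:  [      0  -137/9      -8    65/9      -7 ]
R3 <- R3 - (1/9)*R1:  [    0   1/9     8  80/9     0 ]
R4 <- R4 - (-2/3)*R1:  [     0   19/3      6  -10/3      5 ]
R3 <- R3 - (-1/137)*R2:  [        0         0  1088/137  1225/137    -7/137 ]
R4 <- R4 - (-57/137)*R2:  [       0        0  366/137  -45/137  286/137 ]
R4 <- R4 - (183/544)*R3:  [         0          0          0  -1815/544   1145/544 ]
Row echelon form:
[ 9       8         9          1         9 ]
[ 0  -137/9        -8       65/9        -7 ]
[ 0       0  1088/137   1225/137    -7/137 ]
[ 0       0         0  -1815/544  1145/544 ]
Nonzero rows / pivot columns: 4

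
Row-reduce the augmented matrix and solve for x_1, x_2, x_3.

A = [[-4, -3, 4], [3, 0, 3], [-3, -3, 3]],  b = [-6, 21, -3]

(5, -2, 2)

Forward elimination on [A|b]:
R2 <- R2 - (-3/4)*R1:  [    0  -9/4     6  33/2 ]
R3 <- R3 - (3/4)*R1:  [    0  -3/4     0   3/2 ]
R3 <- R3 - (1/3)*R2:  [  0   0  -2  -4 ]
Row echelon form:
[ -4    -3   4  |    -6 ]
[  0  -9/4   6  |  33/2 ]
[  0     0  -2  |    -4 ]
Back-substitution:
x_3 = (-4) / -2 = 2
x_2 = (33/2 - (6)*(2)) / (-9/4) = -2
x_1 = (-6 - (-3)*(-2) - (4)*(2)) / -4 = 5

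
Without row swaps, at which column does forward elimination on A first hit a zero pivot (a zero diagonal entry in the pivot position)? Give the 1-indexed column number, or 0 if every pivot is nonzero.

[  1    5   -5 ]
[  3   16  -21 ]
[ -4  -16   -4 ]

first zero-pivot column = 3

Naive forward elimination:
R2 <- R2 - (3)*R1:  [  0   1  -6 ]
R3 <- R3 - (-4)*R1:  [   0    4  -24 ]
R3 <- R3 - (4)*R2:  [ 0  0  0 ]
Matrix at this point:
[ 1  5  -5 ]
[ 0  1  -6 ]
[ 0  0   0 ]
Pivot entry (3,3) in the last row is zero and there are no rows below to swap with -> zero pivot in column 3 (A is singular).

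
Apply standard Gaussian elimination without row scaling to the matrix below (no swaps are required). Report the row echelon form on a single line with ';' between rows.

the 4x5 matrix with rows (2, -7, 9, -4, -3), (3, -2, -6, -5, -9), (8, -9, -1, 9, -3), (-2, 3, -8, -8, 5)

REF = [2 -7 9 -4 -3; 0 17/2 -39/2 1 -9/2; 0 0 112/17 387/17 324/17; 0 0 0 1873/112 659/28]

Forward elimination:
R2 <- R2 - (3/2)*R1:  [     0   17/2  -39/2      1   -9/2 ]
R3 <- R3 - (4)*R1:  [   0   19  -37   25    9 ]
R4 <- R4 - (-1)*R1:  [   0   -4    1  -12    2 ]
R3 <- R3 - (38/17)*R2:  [      0       0  112/17  387/17  324/17 ]
R4 <- R4 - (-8/17)*R2:  [       0        0  -139/17  -196/17    -2/17 ]
R4 <- R4 - (-139/112)*R3:  [        0         0         0  1873/112    659/28 ]
Row echelon form:
[ 2    -7       9        -4      -3 ]
[ 0  17/2   -39/2         1    -9/2 ]
[ 0     0  112/17    387/17  324/17 ]
[ 0     0       0  1873/112  659/28 ]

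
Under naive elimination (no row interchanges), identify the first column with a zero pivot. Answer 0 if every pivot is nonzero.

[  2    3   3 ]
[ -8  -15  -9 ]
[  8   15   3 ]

first zero-pivot column = 0

Naive forward elimination:
R2 <- R2 - (-4)*R1:  [  0  -3   3 ]
R3 <- R3 - (4)*R1:  [  0   3  -9 ]
R3 <- R3 - (-1)*R2:  [  0   0  -6 ]
All pivots nonzero; naive elimination completes without hitting a zero pivot.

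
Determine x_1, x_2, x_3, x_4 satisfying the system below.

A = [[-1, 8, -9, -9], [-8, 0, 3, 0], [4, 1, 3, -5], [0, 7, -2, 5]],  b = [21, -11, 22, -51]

(1, -4, -1, -5)

Forward elimination on [A|b]:
R2 <- R2 - (8)*R1:  [    0   -64    75    72  -179 ]
R3 <- R3 - (-4)*R1:  [   0   33  -33  -41  106 ]
R3 <- R3 - (-33/64)*R2:  [      0       0  363/64   -31/8  877/64 ]
R4 <- R4 - (-7/64)*R2:  [        0         0    397/64     103/8  -4517/64 ]
R4 <- R4 - (397/363)*R3:  [          0           0           0    6212/363  -31060/363 ]
Row echelon form:
[ -1    8      -9        -9  |          21 ]
[  0  -64      75        72  |        -179 ]
[  0    0  363/64     -31/8  |      877/64 ]
[  0    0       0  6212/363  |  -31060/363 ]
Back-substitution:
x_4 = (-31060/363) / (6212/363) = -5
x_3 = (877/64 - (-31/8)*(-5)) / (363/64) = -1
x_2 = (-179 - (75)*(-1) - (72)*(-5)) / -64 = -4
x_1 = (21 - (8)*(-4) - (-9)*(-1) - (-9)*(-5)) / -1 = 1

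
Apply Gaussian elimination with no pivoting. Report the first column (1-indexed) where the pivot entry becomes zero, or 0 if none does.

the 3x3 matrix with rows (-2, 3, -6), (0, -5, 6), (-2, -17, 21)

Naive forward elimination:
R3 <- R3 - (1)*R1:  [   0  -20   27 ]
R3 <- R3 - (4)*R2:  [ 0  0  3 ]
All pivots nonzero; naive elimination completes without hitting a zero pivot.

first zero-pivot column = 0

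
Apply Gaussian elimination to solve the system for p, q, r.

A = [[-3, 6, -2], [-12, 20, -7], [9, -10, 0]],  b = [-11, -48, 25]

(5, 2, 4)

Forward elimination on [A|b]:
R2 <- R2 - (4)*R1:  [  0  -4   1  -4 ]
R3 <- R3 - (-3)*R1:  [  0   8  -6  -8 ]
R3 <- R3 - (-2)*R2:  [   0    0   -4  -16 ]
Row echelon form:
[ -3   6  -2  |  -11 ]
[  0  -4   1  |   -4 ]
[  0   0  -4  |  -16 ]
Back-substitution:
r = (-16) / -4 = 4
q = (-4 - (1)*(4)) / -4 = 2
p = (-11 - (6)*(2) - (-2)*(4)) / -3 = 5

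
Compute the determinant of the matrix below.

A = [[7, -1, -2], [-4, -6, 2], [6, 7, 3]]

det(A) = -264

Forward elimination:
R2 <- R2 - (-4/7)*R1:  [     0  -46/7    6/7 ]
R3 <- R3 - (6/7)*R1:  [    0  55/7  33/7 ]
R3 <- R3 - (-55/46)*R2:  [      0       0  132/23 ]
Upper-triangular form:
[ 7     -1      -2 ]
[ 0  -46/7     6/7 ]
[ 0      0  132/23 ]
det(A) = (-1)^0 * (7) * (-46/7) * (132/23) = -264  (0 row swaps -> sign +1)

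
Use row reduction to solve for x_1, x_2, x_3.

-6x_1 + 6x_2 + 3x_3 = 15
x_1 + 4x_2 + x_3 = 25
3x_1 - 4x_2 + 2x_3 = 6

(4, 4, 5)

Forward elimination on [A|b]:
R2 <- R2 - (-1/6)*R1:  [    0     5   3/2  55/2 ]
R3 <- R3 - (-1/2)*R1:  [    0    -1   7/2  27/2 ]
R3 <- R3 - (-1/5)*R2:  [    0     0  19/5    19 ]
Row echelon form:
[ -6  6     3  |    15 ]
[  0  5   3/2  |  55/2 ]
[  0  0  19/5  |    19 ]
Back-substitution:
x_3 = (19) / (19/5) = 5
x_2 = (55/2 - (3/2)*(5)) / 5 = 4
x_1 = (15 - (6)*(4) - (3)*(5)) / -6 = 4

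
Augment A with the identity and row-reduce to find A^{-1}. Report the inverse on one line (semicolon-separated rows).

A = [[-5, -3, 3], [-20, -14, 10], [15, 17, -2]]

Gauss-Jordan on [A | I]:
R1 <- (1/-5)*R1:  [    1   3/5  -3/5  |  -1/5     0     0 ]
R2 <- R2 - (-20)*R1:  [  0  -2  -2  |  -4   1   0 ]
R3 <- R3 - (15)*R1:  [ 0  8  7  |  3  0  1 ]
R2 <- (1/-2)*R2:  [    0     1     1  |     2  -1/2     0 ]
R1 <- R1 - (3/5)*R2:  [    1     0  -6/5  |  -7/5  3/10     0 ]
R3 <- R3 - (8)*R2:  [   0    0   -1  |  -13    4    1 ]
R3 <- (1/-1)*R3:  [  0   0   1  |  13  -4  -1 ]
R1 <- R1 - (-6/5)*R3:  [    1     0     0  |  71/5  -9/2  -6/5 ]
R2 <- R2 - (1)*R3:  [   0    1    0  |  -11  7/2    1 ]
Right block of [I | A^{-1}] is the inverse:
[ 71/5  -9/2  -6/5 ]
[  -11   7/2     1 ]
[   13    -4    -1 ]

inverse = [71/5 -9/2 -6/5; -11 7/2 1; 13 -4 -1]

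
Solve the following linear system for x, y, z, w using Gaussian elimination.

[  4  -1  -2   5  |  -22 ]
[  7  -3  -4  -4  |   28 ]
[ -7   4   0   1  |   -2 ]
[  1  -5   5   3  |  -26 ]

(-1, -1, -3, -5)

Forward elimination on [A|b]:
R2 <- R2 - (7/4)*R1:  [     0   -5/4   -1/2  -51/4  133/2 ]
R3 <- R3 - (-7/4)*R1:  [     0    9/4   -7/2   39/4  -81/2 ]
R4 <- R4 - (1/4)*R1:  [     0  -19/4   11/2    7/4  -41/2 ]
R3 <- R3 - (-9/5)*R2:  [     0      0  -22/5  -66/5  396/5 ]
R4 <- R4 - (19/5)*R2:  [       0        0     37/5    251/5  -1366/5 ]
R4 <- R4 - (-37/22)*R3:  [    0     0     0    28  -140 ]
Row echelon form:
[ 4    -1     -2      5  |    -22 ]
[ 0  -5/4   -1/2  -51/4  |  133/2 ]
[ 0     0  -22/5  -66/5  |  396/5 ]
[ 0     0      0     28  |   -140 ]
Back-substitution:
w = (-140) / 28 = -5
z = (396/5 - (-66/5)*(-5)) / (-22/5) = -3
y = (133/2 - (-1/2)*(-3) - (-51/4)*(-5)) / (-5/4) = -1
x = (-22 - (-1)*(-1) - (-2)*(-3) - (5)*(-5)) / 4 = -1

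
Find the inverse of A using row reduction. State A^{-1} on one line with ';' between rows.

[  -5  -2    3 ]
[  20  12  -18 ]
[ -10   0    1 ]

Gauss-Jordan on [A | I]:
R1 <- (1/-5)*R1:  [    1   2/5  -3/5  |  -1/5     0     0 ]
R2 <- R2 - (20)*R1:  [  0   4  -6  |   4   1   0 ]
R3 <- R3 - (-10)*R1:  [  0   4  -5  |  -2   0   1 ]
R2 <- (1/4)*R2:  [    0     1  -3/2  |     1   1/4     0 ]
R1 <- R1 - (2/5)*R2:  [     1      0      0  |   -3/5  -1/10      0 ]
R3 <- R3 - (4)*R2:  [  0   0   1  |  -6  -1   1 ]
R2 <- R2 - (-3/2)*R3:  [    0     1     0  |    -8  -5/4   3/2 ]
Right block of [I | A^{-1}] is the inverse:
[ -3/5  -1/10    0 ]
[   -8   -5/4  3/2 ]
[   -6     -1    1 ]

inverse = [-3/5 -1/10 0; -8 -5/4 3/2; -6 -1 1]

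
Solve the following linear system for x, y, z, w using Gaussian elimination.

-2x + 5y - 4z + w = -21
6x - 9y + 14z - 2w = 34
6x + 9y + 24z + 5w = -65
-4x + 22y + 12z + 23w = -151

Forward elimination on [A|b]:
R2 <- R2 - (-3)*R1:  [   0    6    2    1  -29 ]
R3 <- R3 - (-3)*R1:  [    0    24    12     8  -128 ]
R4 <- R4 - (2)*R1:  [    0    12    20    21  -109 ]
R3 <- R3 - (4)*R2:  [   0    0    4    4  -12 ]
R4 <- R4 - (2)*R2:  [   0    0   16   19  -51 ]
R4 <- R4 - (4)*R3:  [  0   0   0   3  -3 ]
Row echelon form:
[ -2  5  -4  1  |  -21 ]
[  0  6   2  1  |  -29 ]
[  0  0   4  4  |  -12 ]
[  0  0   0  3  |   -3 ]
Back-substitution:
w = (-3) / 3 = -1
z = (-12 - (4)*(-1)) / 4 = -2
y = (-29 - (2)*(-2) - (1)*(-1)) / 6 = -4
x = (-21 - (5)*(-4) - (-4)*(-2) - (1)*(-1)) / -2 = 4

(4, -4, -2, -1)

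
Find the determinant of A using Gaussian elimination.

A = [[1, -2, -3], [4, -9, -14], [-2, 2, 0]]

det(A) = 2

Forward elimination:
R2 <- R2 - (4)*R1:  [  0  -1  -2 ]
R3 <- R3 - (-2)*R1:  [  0  -2  -6 ]
R3 <- R3 - (2)*R2:  [  0   0  -2 ]
Upper-triangular form:
[ 1  -2  -3 ]
[ 0  -1  -2 ]
[ 0   0  -2 ]
det(A) = (-1)^0 * (1) * (-1) * (-2) = 2  (0 row swaps -> sign +1)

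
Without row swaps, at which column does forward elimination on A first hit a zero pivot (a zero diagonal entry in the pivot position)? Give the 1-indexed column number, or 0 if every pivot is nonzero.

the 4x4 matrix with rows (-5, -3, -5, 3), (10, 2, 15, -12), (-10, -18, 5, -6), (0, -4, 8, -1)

Naive forward elimination:
R2 <- R2 - (-2)*R1:  [  0  -4   5  -6 ]
R3 <- R3 - (2)*R1:  [   0  -12   15  -12 ]
R3 <- R3 - (3)*R2:  [ 0  0  0  6 ]
R4 <- R4 - (1)*R2:  [ 0  0  3  5 ]
Matrix at this point:
[ -5  -3  -5   3 ]
[  0  -4   5  -6 ]
[  0   0   0   6 ]
[  0   0   3   5 ]
Pivot entry (3,3) is zero but row 4 has 3 in column 3 -> naive elimination stops; a row interchange (e.g. R3 <-> R4) would be required here.

first zero-pivot column = 3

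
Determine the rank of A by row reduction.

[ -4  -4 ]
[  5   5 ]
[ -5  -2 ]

Row reduction:
R2 <- R2 - (-5/4)*R1:  [ 0  0 ]
R3 <- R3 - (5/4)*R1:  [ 0  3 ]
R2 <-> R3   (pivot in column 2 was zero)
[ -4  -4 ]
[  0   3 ]
[  0   0 ]
Row echelon form:
[ -4  -4 ]
[  0   3 ]
[  0   0 ]
Nonzero rows / pivot columns: 2

rank(A) = 2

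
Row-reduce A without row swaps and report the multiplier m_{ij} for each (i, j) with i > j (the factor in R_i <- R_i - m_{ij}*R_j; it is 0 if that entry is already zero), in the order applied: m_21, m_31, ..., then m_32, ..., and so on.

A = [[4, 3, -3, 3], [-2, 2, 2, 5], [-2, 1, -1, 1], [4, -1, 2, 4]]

multipliers: -1/2, -1/2, 1, 5/7, -8/7, -39/20

Forward elimination:
R2 <- R2 - (-1/2)*R1:  [    0   7/2   1/2  13/2 ]
R3 <- R3 - (-1/2)*R1:  [    0   5/2  -5/2   5/2 ]
R4 <- R4 - (1)*R1:  [  0  -4   5   1 ]
R3 <- R3 - (5/7)*R2:  [     0      0  -20/7  -15/7 ]
R4 <- R4 - (-8/7)*R2:  [    0     0  39/7  59/7 ]
R4 <- R4 - (-39/20)*R3:  [    0     0     0  17/4 ]
Multipliers (in order of application): m_{21} = -1/2, m_{31} = -1/2, m_{41} = 1, m_{32} = 5/7, m_{42} = -8/7, m_{43} = -39/20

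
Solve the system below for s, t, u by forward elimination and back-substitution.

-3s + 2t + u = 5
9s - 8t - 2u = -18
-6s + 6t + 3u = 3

(-4, -1, -5)

Forward elimination on [A|b]:
R2 <- R2 - (-3)*R1:  [  0  -2   1  -3 ]
R3 <- R3 - (2)*R1:  [  0   2   1  -7 ]
R3 <- R3 - (-1)*R2:  [   0    0    2  -10 ]
Row echelon form:
[ -3   2  1  |    5 ]
[  0  -2  1  |   -3 ]
[  0   0  2  |  -10 ]
Back-substitution:
u = (-10) / 2 = -5
t = (-3 - (1)*(-5)) / -2 = -1
s = (5 - (2)*(-1) - (1)*(-5)) / -3 = -4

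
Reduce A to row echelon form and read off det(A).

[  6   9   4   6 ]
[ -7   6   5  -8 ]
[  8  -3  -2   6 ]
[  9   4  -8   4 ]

Forward elimination:
R2 <- R2 - (-7/6)*R1:  [    0  33/2  29/3    -1 ]
R3 <- R3 - (4/3)*R1:  [     0    -15  -22/3     -2 ]
R4 <- R4 - (3/2)*R1:  [     0  -19/2    -14     -5 ]
R3 <- R3 - (-10/11)*R2:  [      0       0   16/11  -32/11 ]
R4 <- R4 - (-19/33)*R2:  [       0        0  -835/99  -184/33 ]
R4 <- R4 - (-835/144)*R3:  [      0       0       0  -202/9 ]
Upper-triangular form:
[ 6     9      4       6 ]
[ 0  33/2   29/3      -1 ]
[ 0     0  16/11  -32/11 ]
[ 0     0      0  -202/9 ]
det(A) = (-1)^0 * (6) * (33/2) * (16/11) * (-202/9) = -3232  (0 row swaps -> sign +1)

det(A) = -3232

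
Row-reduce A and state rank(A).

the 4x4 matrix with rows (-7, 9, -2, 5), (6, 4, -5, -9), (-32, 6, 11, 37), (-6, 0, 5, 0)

Row reduction:
R2 <- R2 - (-6/7)*R1:  [     0   82/7  -47/7  -33/7 ]
R3 <- R3 - (32/7)*R1:  [      0  -246/7   141/7    99/7 ]
R4 <- R4 - (6/7)*R1:  [     0  -54/7   47/7  -30/7 ]
R3 <- R3 - (-3)*R2:  [ 0  0  0  0 ]
R4 <- R4 - (-27/41)*R2:  [       0        0    94/41  -303/41 ]
R3 <-> R4   (pivot in column 3 was zero)
[ -7     9     -2        5 ]
[  0  82/7  -47/7    -33/7 ]
[  0     0  94/41  -303/41 ]
[  0     0      0        0 ]
Row echelon form:
[ -7     9     -2        5 ]
[  0  82/7  -47/7    -33/7 ]
[  0     0  94/41  -303/41 ]
[  0     0      0        0 ]
Nonzero rows / pivot columns: 3

rank(A) = 3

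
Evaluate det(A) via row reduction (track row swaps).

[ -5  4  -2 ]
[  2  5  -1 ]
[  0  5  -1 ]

det(A) = -12

Forward elimination:
R2 <- R2 - (-2/5)*R1:  [    0  33/5  -9/5 ]
R3 <- R3 - (25/33)*R2:  [    0     0  4/11 ]
Upper-triangular form:
[ -5     4    -2 ]
[  0  33/5  -9/5 ]
[  0     0  4/11 ]
det(A) = (-1)^0 * (-5) * (33/5) * (4/11) = -12  (0 row swaps -> sign +1)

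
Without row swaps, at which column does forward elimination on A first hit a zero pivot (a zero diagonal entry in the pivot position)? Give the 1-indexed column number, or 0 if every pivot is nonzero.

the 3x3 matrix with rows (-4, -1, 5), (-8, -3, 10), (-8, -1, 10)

first zero-pivot column = 3

Naive forward elimination:
R2 <- R2 - (2)*R1:  [  0  -1   0 ]
R3 <- R3 - (2)*R1:  [ 0  1  0 ]
R3 <- R3 - (-1)*R2:  [ 0  0  0 ]
Matrix at this point:
[ -4  -1  5 ]
[  0  -1  0 ]
[  0   0  0 ]
Pivot entry (3,3) in the last row is zero and there are no rows below to swap with -> zero pivot in column 3 (A is singular).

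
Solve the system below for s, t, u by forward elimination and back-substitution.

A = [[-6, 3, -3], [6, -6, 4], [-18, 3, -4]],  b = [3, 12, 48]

Forward elimination on [A|b]:
R2 <- R2 - (-1)*R1:  [  0  -3   1  15 ]
R3 <- R3 - (3)*R1:  [  0  -6   5  39 ]
R3 <- R3 - (2)*R2:  [ 0  0  3  9 ]
Row echelon form:
[ -6   3  -3  |   3 ]
[  0  -3   1  |  15 ]
[  0   0   3  |   9 ]
Back-substitution:
u = (9) / 3 = 3
t = (15 - (1)*(3)) / -3 = -4
s = (3 - (3)*(-4) - (-3)*(3)) / -6 = -4

(-4, -4, 3)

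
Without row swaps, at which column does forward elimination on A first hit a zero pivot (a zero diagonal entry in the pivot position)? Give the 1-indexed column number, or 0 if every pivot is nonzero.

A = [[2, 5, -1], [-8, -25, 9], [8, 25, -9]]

Naive forward elimination:
R2 <- R2 - (-4)*R1:  [  0  -5   5 ]
R3 <- R3 - (4)*R1:  [  0   5  -5 ]
R3 <- R3 - (-1)*R2:  [ 0  0  0 ]
Matrix at this point:
[ 2   5  -1 ]
[ 0  -5   5 ]
[ 0   0   0 ]
Pivot entry (3,3) in the last row is zero and there are no rows below to swap with -> zero pivot in column 3 (A is singular).

first zero-pivot column = 3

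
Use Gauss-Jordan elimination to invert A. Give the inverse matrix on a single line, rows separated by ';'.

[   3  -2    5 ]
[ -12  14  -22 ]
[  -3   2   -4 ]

inverse = [-2/3 1/9 -13/9; 1 1/6 1/3; 1 0 1]

Gauss-Jordan on [A | I]:
R1 <- (1/3)*R1:  [    1  -2/3   5/3  |   1/3     0     0 ]
R2 <- R2 - (-12)*R1:  [  0   6  -2  |   4   1   0 ]
R3 <- R3 - (-3)*R1:  [ 0  0  1  |  1  0  1 ]
R2 <- (1/6)*R2:  [    0     1  -1/3  |   2/3   1/6     0 ]
R1 <- R1 - (-2/3)*R2:  [    1     0  13/9  |   7/9   1/9     0 ]
R1 <- R1 - (13/9)*R3:  [     1      0      0  |   -2/3    1/9  -13/9 ]
R2 <- R2 - (-1/3)*R3:  [   0    1    0  |    1  1/6  1/3 ]
Right block of [I | A^{-1}] is the inverse:
[ -2/3  1/9  -13/9 ]
[    1  1/6    1/3 ]
[    1    0      1 ]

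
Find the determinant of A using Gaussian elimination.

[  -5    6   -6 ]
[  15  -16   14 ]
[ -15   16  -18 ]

Forward elimination:
R2 <- R2 - (-3)*R1:  [  0   2  -4 ]
R3 <- R3 - (3)*R1:  [  0  -2   0 ]
R3 <- R3 - (-1)*R2:  [  0   0  -4 ]
Upper-triangular form:
[ -5  6  -6 ]
[  0  2  -4 ]
[  0  0  -4 ]
det(A) = (-1)^0 * (-5) * (2) * (-4) = 40  (0 row swaps -> sign +1)

det(A) = 40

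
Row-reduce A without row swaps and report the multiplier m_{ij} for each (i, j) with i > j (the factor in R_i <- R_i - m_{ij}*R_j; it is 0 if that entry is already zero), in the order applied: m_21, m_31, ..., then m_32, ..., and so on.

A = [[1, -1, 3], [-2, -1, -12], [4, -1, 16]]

Forward elimination:
R2 <- R2 - (-2)*R1:  [  0  -3  -6 ]
R3 <- R3 - (4)*R1:  [ 0  3  4 ]
R3 <- R3 - (-1)*R2:  [  0   0  -2 ]
Multipliers (in order of application): m_{21} = -2, m_{31} = 4, m_{32} = -1

multipliers: -2, 4, -1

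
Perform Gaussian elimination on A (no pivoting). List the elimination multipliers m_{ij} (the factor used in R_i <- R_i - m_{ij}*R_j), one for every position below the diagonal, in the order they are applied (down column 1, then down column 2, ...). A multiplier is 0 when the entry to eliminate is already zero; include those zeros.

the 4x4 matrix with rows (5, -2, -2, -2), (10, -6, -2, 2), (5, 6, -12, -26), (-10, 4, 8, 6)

Forward elimination:
R2 <- R2 - (2)*R1:  [  0  -2   2   6 ]
R3 <- R3 - (1)*R1:  [   0    8  -10  -24 ]
R4 <- R4 - (-2)*R1:  [ 0  0  4  2 ]
R3 <- R3 - (-4)*R2:  [  0   0  -2   0 ]
R4: entry in column 2 is already 0 -> m_{42} = 0 (no row operation needed)
R4 <- R4 - (-2)*R3:  [ 0  0  0  2 ]
Multipliers (in order of application): m_{21} = 2, m_{31} = 1, m_{41} = -2, m_{32} = -4, m_{42} = 0, m_{43} = -2

multipliers: 2, 1, -2, -4, 0, -2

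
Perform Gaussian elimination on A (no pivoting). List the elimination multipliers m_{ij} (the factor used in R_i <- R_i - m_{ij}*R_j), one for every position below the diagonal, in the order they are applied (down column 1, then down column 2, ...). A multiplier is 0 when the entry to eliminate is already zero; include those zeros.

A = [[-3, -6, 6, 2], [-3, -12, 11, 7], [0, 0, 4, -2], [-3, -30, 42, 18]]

Forward elimination:
R2 <- R2 - (1)*R1:  [  0  -6   5   5 ]
R3: entry in column 1 is already 0 -> m_{31} = 0 (no row operation needed)
R4 <- R4 - (1)*R1:  [   0  -24   36   16 ]
R3: entry in column 2 is already 0 -> m_{32} = 0 (no row operation needed)
R4 <- R4 - (4)*R2:  [  0   0  16  -4 ]
R4 <- R4 - (4)*R3:  [ 0  0  0  4 ]
Multipliers (in order of application): m_{21} = 1, m_{31} = 0, m_{41} = 1, m_{32} = 0, m_{42} = 4, m_{43} = 4

multipliers: 1, 0, 1, 0, 4, 4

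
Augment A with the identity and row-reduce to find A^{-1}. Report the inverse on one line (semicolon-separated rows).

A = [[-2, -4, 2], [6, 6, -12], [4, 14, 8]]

inverse = [3 5/6 1/2; -4/3 -1/3 -1/6; 5/6 1/6 1/6]

Gauss-Jordan on [A | I]:
R1 <- (1/-2)*R1:  [    1     2    -1  |  -1/2     0     0 ]
R2 <- R2 - (6)*R1:  [  0  -6  -6  |   3   1   0 ]
R3 <- R3 - (4)*R1:  [  0   6  12  |   2   0   1 ]
R2 <- (1/-6)*R2:  [    0     1     1  |  -1/2  -1/6     0 ]
R1 <- R1 - (2)*R2:  [   1    0   -3  |  1/2  1/3    0 ]
R3 <- R3 - (6)*R2:  [ 0  0  6  |  5  1  1 ]
R3 <- (1/6)*R3:  [   0    0    1  |  5/6  1/6  1/6 ]
R1 <- R1 - (-3)*R3:  [   1    0    0  |    3  5/6  1/2 ]
R2 <- R2 - (1)*R3:  [    0     1     0  |  -4/3  -1/3  -1/6 ]
Right block of [I | A^{-1}] is the inverse:
[    3   5/6   1/2 ]
[ -4/3  -1/3  -1/6 ]
[  5/6   1/6   1/6 ]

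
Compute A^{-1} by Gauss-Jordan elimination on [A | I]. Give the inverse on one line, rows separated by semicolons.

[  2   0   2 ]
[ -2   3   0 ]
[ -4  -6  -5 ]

inverse = [-5/6 -2/3 -1/3; -5/9 -1/9 -2/9; 4/3 2/3 1/3]

Gauss-Jordan on [A | I]:
R1 <- (1/2)*R1:  [   1    0    1  |  1/2    0    0 ]
R2 <- R2 - (-2)*R1:  [ 0  3  2  |  1  1  0 ]
R3 <- R3 - (-4)*R1:  [  0  -6  -1  |   2   0   1 ]
R2 <- (1/3)*R2:  [   0    1  2/3  |  1/3  1/3    0 ]
R3 <- R3 - (-6)*R2:  [ 0  0  3  |  4  2  1 ]
R3 <- (1/3)*R3:  [   0    0    1  |  4/3  2/3  1/3 ]
R1 <- R1 - (1)*R3:  [    1     0     0  |  -5/6  -2/3  -1/3 ]
R2 <- R2 - (2/3)*R3:  [    0     1     0  |  -5/9  -1/9  -2/9 ]
Right block of [I | A^{-1}] is the inverse:
[ -5/6  -2/3  -1/3 ]
[ -5/9  -1/9  -2/9 ]
[  4/3   2/3   1/3 ]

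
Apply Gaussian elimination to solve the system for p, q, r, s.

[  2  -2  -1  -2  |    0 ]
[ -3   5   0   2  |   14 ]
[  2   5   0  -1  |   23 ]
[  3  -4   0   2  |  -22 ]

Forward elimination on [A|b]:
R2 <- R2 - (-3/2)*R1:  [    0     2  -3/2    -1    14 ]
R3 <- R3 - (1)*R1:  [  0   7   1   1  23 ]
R4 <- R4 - (3/2)*R1:  [   0   -1  3/2    5  -22 ]
R3 <- R3 - (7/2)*R2:  [    0     0  25/4   9/2   -26 ]
R4 <- R4 - (-1/2)*R2:  [   0    0  3/4  9/2  -15 ]
R4 <- R4 - (3/25)*R3:  [       0        0        0    99/25  -297/25 ]
Row echelon form:
[ 2  -2    -1     -2  |        0 ]
[ 0   2  -3/2     -1  |       14 ]
[ 0   0  25/4    9/2  |      -26 ]
[ 0   0     0  99/25  |  -297/25 ]
Back-substitution:
s = (-297/25) / (99/25) = -3
r = (-26 - (9/2)*(-3)) / (25/4) = -2
q = (14 - (-3/2)*(-2) - (-1)*(-3)) / 2 = 4
p = (0 - (-2)*(4) - (-1)*(-2) - (-2)*(-3)) / 2 = 0

(0, 4, -2, -3)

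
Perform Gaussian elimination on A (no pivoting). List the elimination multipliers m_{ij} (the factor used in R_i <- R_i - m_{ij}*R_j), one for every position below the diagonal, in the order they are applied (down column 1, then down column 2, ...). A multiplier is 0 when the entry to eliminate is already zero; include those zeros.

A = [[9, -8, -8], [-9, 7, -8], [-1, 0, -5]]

Forward elimination:
R2 <- R2 - (-1)*R1:  [   0   -1  -16 ]
R3 <- R3 - (-1/9)*R1:  [     0   -8/9  -53/9 ]
R3 <- R3 - (8/9)*R2:  [    0     0  25/3 ]
Multipliers (in order of application): m_{21} = -1, m_{31} = -1/9, m_{32} = 8/9

multipliers: -1, -1/9, 8/9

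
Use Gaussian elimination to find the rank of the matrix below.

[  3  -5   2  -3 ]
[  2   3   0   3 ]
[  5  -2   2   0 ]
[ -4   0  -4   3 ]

rank(A) = 3

Row reduction:
R2 <- R2 - (2/3)*R1:  [    0  19/3  -4/3     5 ]
R3 <- R3 - (5/3)*R1:  [    0  19/3  -4/3     5 ]
R4 <- R4 - (-4/3)*R1:  [     0  -20/3   -4/3     -1 ]
R3 <- R3 - (1)*R2:  [ 0  0  0  0 ]
R4 <- R4 - (-20/19)*R2:  [      0       0  -52/19   81/19 ]
R3 <-> R4   (pivot in column 3 was zero)
[ 3    -5       2     -3 ]
[ 0  19/3    -4/3      5 ]
[ 0     0  -52/19  81/19 ]
[ 0     0       0      0 ]
Row echelon form:
[ 3    -5       2     -3 ]
[ 0  19/3    -4/3      5 ]
[ 0     0  -52/19  81/19 ]
[ 0     0       0      0 ]
Nonzero rows / pivot columns: 3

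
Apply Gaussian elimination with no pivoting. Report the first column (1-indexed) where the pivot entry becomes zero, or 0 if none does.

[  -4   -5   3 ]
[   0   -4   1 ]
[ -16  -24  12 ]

Naive forward elimination:
R3 <- R3 - (4)*R1:  [  0  -4   0 ]
R3 <- R3 - (1)*R2:  [  0   0  -1 ]
All pivots nonzero; naive elimination completes without hitting a zero pivot.

first zero-pivot column = 0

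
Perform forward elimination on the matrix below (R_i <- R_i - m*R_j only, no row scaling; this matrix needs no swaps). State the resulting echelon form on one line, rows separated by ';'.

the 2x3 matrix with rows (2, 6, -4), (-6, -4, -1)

Forward elimination:
R2 <- R2 - (-3)*R1:  [   0   14  -13 ]
Row echelon form:
[ 2   6   -4 ]
[ 0  14  -13 ]

REF = [2 6 -4; 0 14 -13]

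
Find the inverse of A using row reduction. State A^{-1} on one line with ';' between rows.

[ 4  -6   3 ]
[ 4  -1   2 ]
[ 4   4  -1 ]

Gauss-Jordan on [A | I]:
R1 <- (1/4)*R1:  [    1  -3/2   3/4  |   1/4     0     0 ]
R2 <- R2 - (4)*R1:  [  0   5  -1  |  -1   1   0 ]
R3 <- R3 - (4)*R1:  [  0  10  -4  |  -1   0   1 ]
R2 <- (1/5)*R2:  [    0     1  -1/5  |  -1/5   1/5     0 ]
R1 <- R1 - (-3/2)*R2:  [     1      0   9/20  |  -1/20   3/10      0 ]
R3 <- R3 - (10)*R2:  [  0   0  -2  |   1  -2   1 ]
R3 <- (1/-2)*R3:  [    0     0     1  |  -1/2     1  -1/2 ]
R1 <- R1 - (9/20)*R3:  [     1      0      0  |   7/40  -3/20   9/40 ]
R2 <- R2 - (-1/5)*R3:  [     0      1      0  |  -3/10    2/5  -1/10 ]
Right block of [I | A^{-1}] is the inverse:
[  7/40  -3/20   9/40 ]
[ -3/10    2/5  -1/10 ]
[  -1/2      1   -1/2 ]

inverse = [7/40 -3/20 9/40; -3/10 2/5 -1/10; -1/2 1 -1/2]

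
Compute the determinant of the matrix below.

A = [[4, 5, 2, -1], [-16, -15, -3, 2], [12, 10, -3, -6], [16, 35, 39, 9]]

det(A) = 80

Forward elimination:
R2 <- R2 - (-4)*R1:  [  0   5   5  -2 ]
R3 <- R3 - (3)*R1:  [  0  -5  -9  -3 ]
R4 <- R4 - (4)*R1:  [  0  15  31  13 ]
R3 <- R3 - (-1)*R2:  [  0   0  -4  -5 ]
R4 <- R4 - (3)*R2:  [  0   0  16  19 ]
R4 <- R4 - (-4)*R3:  [  0   0   0  -1 ]
Upper-triangular form:
[ 4  5   2  -1 ]
[ 0  5   5  -2 ]
[ 0  0  -4  -5 ]
[ 0  0   0  -1 ]
det(A) = (-1)^0 * (4) * (5) * (-4) * (-1) = 80  (0 row swaps -> sign +1)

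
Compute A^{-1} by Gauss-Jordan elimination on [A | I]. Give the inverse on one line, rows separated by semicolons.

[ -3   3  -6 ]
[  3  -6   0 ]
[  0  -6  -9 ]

inverse = [2 7/3 -4/3; 1 1 -2/3; -2/3 -2/3 1/3]

Gauss-Jordan on [A | I]:
R1 <- (1/-3)*R1:  [    1    -1     2  |  -1/3     0     0 ]
R2 <- R2 - (3)*R1:  [  0  -3  -6  |   1   1   0 ]
R2 <- (1/-3)*R2:  [    0     1     2  |  -1/3  -1/3     0 ]
R1 <- R1 - (-1)*R2:  [    1     0     4  |  -2/3  -1/3     0 ]
R3 <- R3 - (-6)*R2:  [  0   0   3  |  -2  -2   1 ]
R3 <- (1/3)*R3:  [    0     0     1  |  -2/3  -2/3   1/3 ]
R1 <- R1 - (4)*R3:  [    1     0     0  |     2   7/3  -4/3 ]
R2 <- R2 - (2)*R3:  [    0     1     0  |     1     1  -2/3 ]
Right block of [I | A^{-1}] is the inverse:
[    2   7/3  -4/3 ]
[    1     1  -2/3 ]
[ -2/3  -2/3   1/3 ]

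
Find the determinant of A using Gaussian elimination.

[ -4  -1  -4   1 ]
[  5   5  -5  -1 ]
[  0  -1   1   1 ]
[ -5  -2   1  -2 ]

Forward elimination:
R2 <- R2 - (-5/4)*R1:  [    0  15/4   -10   1/4 ]
R4 <- R4 - (5/4)*R1:  [     0   -3/4      6  -13/4 ]
R3 <- R3 - (-4/15)*R2:  [     0      0   -5/3  16/15 ]
R4 <- R4 - (-1/5)*R2:  [     0      0      4  -16/5 ]
R4 <- R4 - (-12/5)*R3:  [      0       0       0  -16/25 ]
Upper-triangular form:
[ -4    -1    -4       1 ]
[  0  15/4   -10     1/4 ]
[  0     0  -5/3   16/15 ]
[  0     0     0  -16/25 ]
det(A) = (-1)^0 * (-4) * (15/4) * (-5/3) * (-16/25) = -16  (0 row swaps -> sign +1)

det(A) = -16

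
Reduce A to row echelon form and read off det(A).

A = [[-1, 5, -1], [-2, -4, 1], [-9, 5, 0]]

det(A) = 6

Forward elimination:
R2 <- R2 - (2)*R1:  [   0  -14    3 ]
R3 <- R3 - (9)*R1:  [   0  -40    9 ]
R3 <- R3 - (20/7)*R2:  [   0    0  3/7 ]
Upper-triangular form:
[ -1    5   -1 ]
[  0  -14    3 ]
[  0    0  3/7 ]
det(A) = (-1)^0 * (-1) * (-14) * (3/7) = 6  (0 row swaps -> sign +1)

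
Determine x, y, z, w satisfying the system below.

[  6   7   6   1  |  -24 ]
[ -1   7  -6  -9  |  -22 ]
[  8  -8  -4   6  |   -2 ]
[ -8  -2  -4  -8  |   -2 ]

Forward elimination on [A|b]:
R2 <- R2 - (-1/6)*R1:  [     0   49/6     -5  -53/6    -26 ]
R3 <- R3 - (4/3)*R1:  [     0  -52/3    -12   14/3     30 ]
R4 <- R4 - (-4/3)*R1:  [     0   22/3      4  -20/3    -34 ]
R3 <- R3 - (-104/49)*R2:  [        0         0  -1108/49   -690/49  -1234/49 ]
R4 <- R4 - (44/49)*R2:  [       0        0   416/49    62/49  -522/49 ]
R4 <- R4 - (-104/277)*R3:  [         0          0          0  -1114/277  -5570/277 ]
Row echelon form:
[ 6     7         6          1  |        -24 ]
[ 0  49/6        -5      -53/6  |        -26 ]
[ 0     0  -1108/49    -690/49  |   -1234/49 ]
[ 0     0         0  -1114/277  |  -5570/277 ]
Back-substitution:
w = (-5570/277) / (-1114/277) = 5
z = (-1234/49 - (-690/49)*(5)) / (-1108/49) = -2
y = (-26 - (-5)*(-2) - (-53/6)*(5)) / (49/6) = 1
x = (-24 - (7)*(1) - (6)*(-2) - (1)*(5)) / 6 = -4

(-4, 1, -2, 5)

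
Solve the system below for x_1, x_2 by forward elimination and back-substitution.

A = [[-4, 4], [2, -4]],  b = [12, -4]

Forward elimination on [A|b]:
R2 <- R2 - (-1/2)*R1:  [  0  -2   2 ]
Row echelon form:
[ -4   4  |  12 ]
[  0  -2  |   2 ]
Back-substitution:
x_2 = (2) / -2 = -1
x_1 = (12 - (4)*(-1)) / -4 = -4

(-4, -1)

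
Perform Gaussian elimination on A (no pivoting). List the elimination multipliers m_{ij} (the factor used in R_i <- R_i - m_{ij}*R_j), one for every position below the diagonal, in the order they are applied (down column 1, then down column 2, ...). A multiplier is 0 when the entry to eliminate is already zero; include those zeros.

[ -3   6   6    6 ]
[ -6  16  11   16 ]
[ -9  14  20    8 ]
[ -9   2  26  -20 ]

Forward elimination:
R2 <- R2 - (2)*R1:  [  0   4  -1   4 ]
R3 <- R3 - (3)*R1:  [   0   -4    2  -10 ]
R4 <- R4 - (3)*R1:  [   0  -16    8  -38 ]
R3 <- R3 - (-1)*R2:  [  0   0   1  -6 ]
R4 <- R4 - (-4)*R2:  [   0    0    4  -22 ]
R4 <- R4 - (4)*R3:  [ 0  0  0  2 ]
Multipliers (in order of application): m_{21} = 2, m_{31} = 3, m_{41} = 3, m_{32} = -1, m_{42} = -4, m_{43} = 4

multipliers: 2, 3, 3, -1, -4, 4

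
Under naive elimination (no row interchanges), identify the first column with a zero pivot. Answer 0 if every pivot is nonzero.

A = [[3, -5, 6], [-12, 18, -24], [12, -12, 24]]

Naive forward elimination:
R2 <- R2 - (-4)*R1:  [  0  -2   0 ]
R3 <- R3 - (4)*R1:  [ 0  8  0 ]
R3 <- R3 - (-4)*R2:  [ 0  0  0 ]
Matrix at this point:
[ 3  -5  6 ]
[ 0  -2  0 ]
[ 0   0  0 ]
Pivot entry (3,3) in the last row is zero and there are no rows below to swap with -> zero pivot in column 3 (A is singular).

first zero-pivot column = 3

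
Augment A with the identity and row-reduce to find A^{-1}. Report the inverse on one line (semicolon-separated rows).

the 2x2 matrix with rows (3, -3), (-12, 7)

Gauss-Jordan on [A | I]:
R1 <- (1/3)*R1:  [   1   -1  |  1/3    0 ]
R2 <- R2 - (-12)*R1:  [  0  -5  |   4   1 ]
R2 <- (1/-5)*R2:  [    0     1  |  -4/5  -1/5 ]
R1 <- R1 - (-1)*R2:  [     1      0  |  -7/15   -1/5 ]
Right block of [I | A^{-1}] is the inverse:
[ -7/15  -1/5 ]
[  -4/5  -1/5 ]

inverse = [-7/15 -1/5; -4/5 -1/5]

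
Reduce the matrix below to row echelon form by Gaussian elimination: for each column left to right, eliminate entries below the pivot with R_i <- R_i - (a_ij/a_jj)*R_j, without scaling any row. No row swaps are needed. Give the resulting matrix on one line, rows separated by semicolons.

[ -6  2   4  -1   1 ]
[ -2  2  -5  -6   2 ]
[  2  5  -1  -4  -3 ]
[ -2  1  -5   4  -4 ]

Forward elimination:
R2 <- R2 - (1/3)*R1:  [     0    4/3  -19/3  -17/3    5/3 ]
R3 <- R3 - (-1/3)*R1:  [     0   17/3    1/3  -13/3   -8/3 ]
R4 <- R4 - (1/3)*R1:  [     0    1/3  -19/3   13/3  -13/3 ]
R3 <- R3 - (17/4)*R2:  [     0      0  109/4   79/4  -39/4 ]
R4 <- R4 - (1/4)*R2:  [     0      0  -19/4   23/4  -19/4 ]
R4 <- R4 - (-19/109)*R3:  [        0         0         0  1002/109  -703/109 ]
Row echelon form:
[ -6    2      4        -1         1 ]
[  0  4/3  -19/3     -17/3       5/3 ]
[  0    0  109/4      79/4     -39/4 ]
[  0    0      0  1002/109  -703/109 ]

REF = [-6 2 4 -1 1; 0 4/3 -19/3 -17/3 5/3; 0 0 109/4 79/4 -39/4; 0 0 0 1002/109 -703/109]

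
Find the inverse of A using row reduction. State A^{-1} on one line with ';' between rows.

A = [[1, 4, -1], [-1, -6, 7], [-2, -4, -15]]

Gauss-Jordan on [A | I]:
R2 <- R2 - (-1)*R1:  [  0  -2   6  |   1   1   0 ]
R3 <- R3 - (-2)*R1:  [   0    4  -17  |    2    0    1 ]
R2 <- (1/-2)*R2:  [    0     1    -3  |  -1/2  -1/2     0 ]
R1 <- R1 - (4)*R2:  [  1   0  11  |   3   2   0 ]
R3 <- R3 - (4)*R2:  [  0   0  -5  |   4   2   1 ]
R3 <- (1/-5)*R3:  [    0     0     1  |  -4/5  -2/5  -1/5 ]
R1 <- R1 - (11)*R3:  [    1     0     0  |  59/5  32/5  11/5 ]
R2 <- R2 - (-3)*R3:  [      0       1       0  |  -29/10  -17/10    -3/5 ]
Right block of [I | A^{-1}] is the inverse:
[   59/5    32/5  11/5 ]
[ -29/10  -17/10  -3/5 ]
[   -4/5    -2/5  -1/5 ]

inverse = [59/5 32/5 11/5; -29/10 -17/10 -3/5; -4/5 -2/5 -1/5]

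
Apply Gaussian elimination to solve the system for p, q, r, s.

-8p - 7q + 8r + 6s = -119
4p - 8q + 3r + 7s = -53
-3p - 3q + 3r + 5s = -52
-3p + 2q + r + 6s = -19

(4, 5, -5, -2)

Forward elimination on [A|b]:
R2 <- R2 - (-1/2)*R1:  [      0   -23/2       7      10  -225/2 ]
R3 <- R3 - (3/8)*R1:  [     0   -3/8      0   11/4  -59/8 ]
R4 <- R4 - (3/8)*R1:  [     0   37/8     -2   15/4  205/8 ]
R3 <- R3 - (3/92)*R2:  [       0        0   -21/92   223/92  -341/92 ]
R4 <- R4 - (-37/92)*R2:  [        0         0     75/92    715/92  -1805/92 ]
R4 <- R4 - (-25/7)*R3:  [      0       0       0   115/7  -230/7 ]
Row echelon form:
[ -8     -7       8       6  |     -119 ]
[  0  -23/2       7      10  |   -225/2 ]
[  0      0  -21/92  223/92  |  -341/92 ]
[  0      0       0   115/7  |   -230/7 ]
Back-substitution:
s = (-230/7) / (115/7) = -2
r = (-341/92 - (223/92)*(-2)) / (-21/92) = -5
q = (-225/2 - (7)*(-5) - (10)*(-2)) / (-23/2) = 5
p = (-119 - (-7)*(5) - (8)*(-5) - (6)*(-2)) / -8 = 4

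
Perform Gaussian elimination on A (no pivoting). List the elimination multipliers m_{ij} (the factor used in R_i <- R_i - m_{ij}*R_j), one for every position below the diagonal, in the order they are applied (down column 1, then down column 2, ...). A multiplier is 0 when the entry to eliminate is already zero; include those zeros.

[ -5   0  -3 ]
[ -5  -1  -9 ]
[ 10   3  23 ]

Forward elimination:
R2 <- R2 - (1)*R1:  [  0  -1  -6 ]
R3 <- R3 - (-2)*R1:  [  0   3  17 ]
R3 <- R3 - (-3)*R2:  [  0   0  -1 ]
Multipliers (in order of application): m_{21} = 1, m_{31} = -2, m_{32} = -3

multipliers: 1, -2, -3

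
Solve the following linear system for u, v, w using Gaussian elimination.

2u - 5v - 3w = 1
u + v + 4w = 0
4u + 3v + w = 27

Forward elimination on [A|b]:
R2 <- R2 - (1/2)*R1:  [    0   7/2  11/2  -1/2 ]
R3 <- R3 - (2)*R1:  [  0  13   7  25 ]
R3 <- R3 - (26/7)*R2:  [     0      0  -94/7  188/7 ]
Row echelon form:
[ 2   -5     -3  |      1 ]
[ 0  7/2   11/2  |   -1/2 ]
[ 0    0  -94/7  |  188/7 ]
Back-substitution:
w = (188/7) / (-94/7) = -2
v = (-1/2 - (11/2)*(-2)) / (7/2) = 3
u = (1 - (-5)*(3) - (-3)*(-2)) / 2 = 5

(5, 3, -2)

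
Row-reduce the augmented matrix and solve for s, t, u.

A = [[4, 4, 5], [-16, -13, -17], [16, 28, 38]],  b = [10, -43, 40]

Forward elimination on [A|b]:
R2 <- R2 - (-4)*R1:  [  0   3   3  -3 ]
R3 <- R3 - (4)*R1:  [  0  12  18   0 ]
R3 <- R3 - (4)*R2:  [  0   0   6  12 ]
Row echelon form:
[ 4  4  5  |  10 ]
[ 0  3  3  |  -3 ]
[ 0  0  6  |  12 ]
Back-substitution:
u = (12) / 6 = 2
t = (-3 - (3)*(2)) / 3 = -3
s = (10 - (4)*(-3) - (5)*(2)) / 4 = 3

(3, -3, 2)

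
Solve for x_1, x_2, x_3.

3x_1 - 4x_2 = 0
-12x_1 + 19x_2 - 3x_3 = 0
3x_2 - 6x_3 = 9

(-4, -3, -3)

Forward elimination on [A|b]:
R2 <- R2 - (-4)*R1:  [  0   3  -3   0 ]
R3 <- R3 - (1)*R2:  [  0   0  -3   9 ]
Row echelon form:
[ 3  -4   0  |  0 ]
[ 0   3  -3  |  0 ]
[ 0   0  -3  |  9 ]
Back-substitution:
x_3 = (9) / -3 = -3
x_2 = (0 - (-3)*(-3)) / 3 = -3
x_1 = (0 - (-4)*(-3)) / 3 = -4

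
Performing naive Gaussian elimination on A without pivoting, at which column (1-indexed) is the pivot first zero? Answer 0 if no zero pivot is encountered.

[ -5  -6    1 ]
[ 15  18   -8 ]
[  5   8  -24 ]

first zero-pivot column = 2

Naive forward elimination:
R2 <- R2 - (-3)*R1:  [  0   0  -5 ]
R3 <- R3 - (-1)*R1:  [   0    2  -23 ]
Matrix at this point:
[ -5  -6    1 ]
[  0   0   -5 ]
[  0   2  -23 ]
Pivot entry (2,2) is zero but row 3 has 2 in column 2 -> naive elimination stops; a row interchange (e.g. R2 <-> R3) would be required here.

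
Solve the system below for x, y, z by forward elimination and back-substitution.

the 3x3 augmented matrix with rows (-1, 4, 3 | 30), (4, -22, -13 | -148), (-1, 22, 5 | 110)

(-2, 4, 4)

Forward elimination on [A|b]:
R2 <- R2 - (-4)*R1:  [   0   -6   -1  -28 ]
R3 <- R3 - (1)*R1:  [  0  18   2  80 ]
R3 <- R3 - (-3)*R2:  [  0   0  -1  -4 ]
Row echelon form:
[ -1   4   3  |   30 ]
[  0  -6  -1  |  -28 ]
[  0   0  -1  |   -4 ]
Back-substitution:
z = (-4) / -1 = 4
y = (-28 - (-1)*(4)) / -6 = 4
x = (30 - (4)*(4) - (3)*(4)) / -1 = -2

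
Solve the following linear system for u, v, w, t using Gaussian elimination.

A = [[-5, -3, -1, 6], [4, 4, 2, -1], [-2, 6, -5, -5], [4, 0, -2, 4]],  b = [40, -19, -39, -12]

(-4, -2, 4, 3)

Forward elimination on [A|b]:
R2 <- R2 - (-4/5)*R1:  [    0   8/5   6/5  19/5    13 ]
R3 <- R3 - (2/5)*R1:  [     0   36/5  -23/5  -37/5    -55 ]
R4 <- R4 - (-4/5)*R1:  [     0  -12/5  -14/5   44/5     20 ]
R3 <- R3 - (9/2)*R2:  [      0       0     -10   -49/2  -227/2 ]
R4 <- R4 - (-3/2)*R2:  [    0     0    -1  29/2  79/2 ]
R4 <- R4 - (1/10)*R3:  [       0        0        0   339/20  1017/20 ]
Row echelon form:
[ -5   -3   -1       6  |       40 ]
[  0  8/5  6/5    19/5  |       13 ]
[  0    0  -10   -49/2  |   -227/2 ]
[  0    0    0  339/20  |  1017/20 ]
Back-substitution:
t = (1017/20) / (339/20) = 3
w = (-227/2 - (-49/2)*(3)) / -10 = 4
v = (13 - (6/5)*(4) - (19/5)*(3)) / (8/5) = -2
u = (40 - (-3)*(-2) - (-1)*(4) - (6)*(3)) / -5 = -4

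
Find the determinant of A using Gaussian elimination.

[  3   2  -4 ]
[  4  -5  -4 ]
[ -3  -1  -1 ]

Forward elimination:
R2 <- R2 - (4/3)*R1:  [     0  -23/3    4/3 ]
R3 <- R3 - (-1)*R1:  [  0   1  -5 ]
R3 <- R3 - (-3/23)*R2:  [       0        0  -111/23 ]
Upper-triangular form:
[ 3      2       -4 ]
[ 0  -23/3      4/3 ]
[ 0      0  -111/23 ]
det(A) = (-1)^0 * (3) * (-23/3) * (-111/23) = 111  (0 row swaps -> sign +1)

det(A) = 111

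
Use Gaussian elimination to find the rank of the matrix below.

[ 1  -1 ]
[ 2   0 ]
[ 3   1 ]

Row reduction:
R2 <- R2 - (2)*R1:  [ 0  2 ]
R3 <- R3 - (3)*R1:  [ 0  4 ]
R3 <- R3 - (2)*R2:  [ 0  0 ]
Row echelon form:
[ 1  -1 ]
[ 0   2 ]
[ 0   0 ]
Nonzero rows / pivot columns: 2

rank(A) = 2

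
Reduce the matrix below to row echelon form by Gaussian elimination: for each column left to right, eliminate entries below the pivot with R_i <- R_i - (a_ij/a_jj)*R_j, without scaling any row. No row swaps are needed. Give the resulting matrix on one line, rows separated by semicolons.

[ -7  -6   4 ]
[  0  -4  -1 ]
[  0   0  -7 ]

REF = [-7 -6 4; 0 -4 -1; 0 0 -7]

Forward elimination:
Row echelon form:
[ -7  -6   4 ]
[  0  -4  -1 ]
[  0   0  -7 ]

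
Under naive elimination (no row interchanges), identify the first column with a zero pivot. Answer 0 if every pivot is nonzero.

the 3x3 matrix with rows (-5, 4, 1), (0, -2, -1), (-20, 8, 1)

first zero-pivot column = 0

Naive forward elimination:
R3 <- R3 - (4)*R1:  [  0  -8  -3 ]
R3 <- R3 - (4)*R2:  [ 0  0  1 ]
All pivots nonzero; naive elimination completes without hitting a zero pivot.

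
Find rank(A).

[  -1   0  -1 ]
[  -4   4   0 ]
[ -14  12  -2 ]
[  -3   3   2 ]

rank(A) = 3

Row reduction:
R2 <- R2 - (4)*R1:  [ 0  4  4 ]
R3 <- R3 - (14)*R1:  [  0  12  12 ]
R4 <- R4 - (3)*R1:  [ 0  3  5 ]
R3 <- R3 - (3)*R2:  [ 0  0  0 ]
R4 <- R4 - (3/4)*R2:  [ 0  0  2 ]
R3 <-> R4   (pivot in column 3 was zero)
[ -1  0  -1 ]
[  0  4   4 ]
[  0  0   2 ]
[  0  0   0 ]
Row echelon form:
[ -1  0  -1 ]
[  0  4   4 ]
[  0  0   2 ]
[  0  0   0 ]
Nonzero rows / pivot columns: 3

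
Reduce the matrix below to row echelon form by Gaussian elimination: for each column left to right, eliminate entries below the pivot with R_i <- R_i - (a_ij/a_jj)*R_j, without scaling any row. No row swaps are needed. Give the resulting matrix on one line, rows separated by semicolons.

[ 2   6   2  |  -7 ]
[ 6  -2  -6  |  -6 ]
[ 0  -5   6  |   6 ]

Forward elimination:
R2 <- R2 - (3)*R1:  [   0  -20  -12   15 ]
R3 <- R3 - (1/4)*R2:  [   0    0    9  9/4 ]
Row echelon form:
[ 2    6    2  |   -7 ]
[ 0  -20  -12  |   15 ]
[ 0    0    9  |  9/4 ]

REF = [2 6 2 -7; 0 -20 -12 15; 0 0 9 9/4]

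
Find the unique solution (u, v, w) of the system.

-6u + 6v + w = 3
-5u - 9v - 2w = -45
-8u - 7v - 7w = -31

(3, 4, -3)

Forward elimination on [A|b]:
R2 <- R2 - (5/6)*R1:  [     0    -14  -17/6  -95/2 ]
R3 <- R3 - (4/3)*R1:  [     0    -15  -25/3    -35 ]
R3 <- R3 - (15/14)*R2:  [       0        0  -445/84   445/28 ]
Row echelon form:
[ -6    6        1  |       3 ]
[  0  -14    -17/6  |   -95/2 ]
[  0    0  -445/84  |  445/28 ]
Back-substitution:
w = (445/28) / (-445/84) = -3
v = (-95/2 - (-17/6)*(-3)) / -14 = 4
u = (3 - (6)*(4) - (1)*(-3)) / -6 = 3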